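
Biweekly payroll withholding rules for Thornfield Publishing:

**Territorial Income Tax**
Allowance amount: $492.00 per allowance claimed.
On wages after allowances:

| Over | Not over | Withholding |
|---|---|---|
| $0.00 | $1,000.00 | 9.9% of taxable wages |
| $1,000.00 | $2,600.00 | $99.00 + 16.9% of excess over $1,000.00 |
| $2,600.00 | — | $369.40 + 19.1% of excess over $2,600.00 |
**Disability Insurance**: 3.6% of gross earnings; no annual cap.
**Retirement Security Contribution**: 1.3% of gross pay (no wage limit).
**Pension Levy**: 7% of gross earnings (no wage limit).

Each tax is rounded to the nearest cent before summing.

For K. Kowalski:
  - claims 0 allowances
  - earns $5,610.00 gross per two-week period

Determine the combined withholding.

Territorial Income Tax: taxable = $5,610.00
  $369.40 + 19.1% × ($5,610.00 − $2,600.00) = $369.40 + 19.1% × $3,010.00 = $944.31
Disability Insurance: 3.6% × $5,610.00 = $201.96
Retirement Security Contribution: 1.3% × $5,610.00 = $72.93
Pension Levy: 7% × $5,610.00 = $392.70
Total: $944.31 + $201.96 + $72.93 + $392.70 = $1,611.90

$1,611.90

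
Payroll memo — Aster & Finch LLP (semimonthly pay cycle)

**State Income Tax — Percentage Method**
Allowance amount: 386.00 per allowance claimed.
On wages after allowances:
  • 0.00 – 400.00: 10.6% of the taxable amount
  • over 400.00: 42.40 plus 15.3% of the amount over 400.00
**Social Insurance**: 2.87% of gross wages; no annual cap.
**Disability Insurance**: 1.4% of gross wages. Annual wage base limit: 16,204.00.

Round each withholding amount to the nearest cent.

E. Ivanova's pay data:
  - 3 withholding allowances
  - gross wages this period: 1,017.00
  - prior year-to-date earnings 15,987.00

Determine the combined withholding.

State Income Tax: taxable = 1,017.00 − 3×386.00 = -141.00
  Taxable ≤ 0 → 0.00
Social Insurance: 2.87% × 1,017.00 = 29.19
Disability Insurance: cap 16,204.00 − YTD 15,987.00 = 217.00 subject; 1.4% × 217.00 = 3.04
Total: 0.00 + 29.19 + 3.04 = 32.23

32.23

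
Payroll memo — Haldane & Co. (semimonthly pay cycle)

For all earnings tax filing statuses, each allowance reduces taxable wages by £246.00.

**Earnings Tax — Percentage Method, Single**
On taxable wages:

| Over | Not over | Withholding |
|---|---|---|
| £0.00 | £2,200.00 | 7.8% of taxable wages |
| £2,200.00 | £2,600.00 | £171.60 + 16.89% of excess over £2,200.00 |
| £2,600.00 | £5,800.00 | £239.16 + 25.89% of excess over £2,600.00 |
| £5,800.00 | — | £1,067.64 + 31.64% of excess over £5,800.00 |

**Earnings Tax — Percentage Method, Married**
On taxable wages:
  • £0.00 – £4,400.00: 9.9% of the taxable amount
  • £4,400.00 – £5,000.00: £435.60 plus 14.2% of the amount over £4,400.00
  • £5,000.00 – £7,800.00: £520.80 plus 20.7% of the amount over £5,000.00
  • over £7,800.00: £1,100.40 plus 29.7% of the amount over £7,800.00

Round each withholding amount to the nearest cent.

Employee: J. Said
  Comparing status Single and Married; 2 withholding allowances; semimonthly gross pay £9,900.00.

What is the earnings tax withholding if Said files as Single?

Earnings Tax (Single): taxable = £9,900.00 − 2×£246.00 = £9,408.00
  £1,067.64 + 31.64% × (£9,408.00 − £5,800.00) = £1,067.64 + 31.64% × £3,608.00 = £2,209.21

£2,209.21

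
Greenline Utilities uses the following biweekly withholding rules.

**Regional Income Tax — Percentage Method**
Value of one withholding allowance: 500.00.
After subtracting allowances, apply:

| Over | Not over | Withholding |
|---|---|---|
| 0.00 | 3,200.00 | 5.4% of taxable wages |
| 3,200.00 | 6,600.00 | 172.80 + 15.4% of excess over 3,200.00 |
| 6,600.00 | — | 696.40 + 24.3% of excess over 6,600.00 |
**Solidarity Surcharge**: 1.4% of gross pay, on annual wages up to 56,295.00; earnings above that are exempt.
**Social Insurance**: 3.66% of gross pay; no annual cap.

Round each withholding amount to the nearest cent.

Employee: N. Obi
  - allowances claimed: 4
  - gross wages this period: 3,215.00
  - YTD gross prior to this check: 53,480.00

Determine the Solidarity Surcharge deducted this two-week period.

Solidarity Surcharge: cap 56,295.00 − YTD 53,480.00 = 2,815.00 subject; 1.4% × 2,815.00 = 39.41

39.41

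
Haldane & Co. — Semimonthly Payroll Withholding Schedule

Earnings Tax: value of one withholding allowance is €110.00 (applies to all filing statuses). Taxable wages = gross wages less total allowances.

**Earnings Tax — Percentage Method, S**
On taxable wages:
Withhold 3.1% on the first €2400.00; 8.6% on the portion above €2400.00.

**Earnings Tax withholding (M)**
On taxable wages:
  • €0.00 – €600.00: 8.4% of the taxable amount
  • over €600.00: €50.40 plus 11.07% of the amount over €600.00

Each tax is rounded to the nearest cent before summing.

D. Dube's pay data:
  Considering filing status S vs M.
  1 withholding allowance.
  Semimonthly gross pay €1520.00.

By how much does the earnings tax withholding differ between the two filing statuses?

Earnings Tax (S): taxable = €1520.00 − 1×€110.00 = €1410.00
  3.1% × €1410.00 = €43.71
Earnings Tax (M): taxable = €1520.00 − 1×€110.00 = €1410.00
  €50.40 + 11.07% × (€1410.00 − €600.00) = €50.40 + 11.07% × €810.00 = €140.07
Difference: |€43.71 − €140.07| = €96.36 (higher under M)

€96.36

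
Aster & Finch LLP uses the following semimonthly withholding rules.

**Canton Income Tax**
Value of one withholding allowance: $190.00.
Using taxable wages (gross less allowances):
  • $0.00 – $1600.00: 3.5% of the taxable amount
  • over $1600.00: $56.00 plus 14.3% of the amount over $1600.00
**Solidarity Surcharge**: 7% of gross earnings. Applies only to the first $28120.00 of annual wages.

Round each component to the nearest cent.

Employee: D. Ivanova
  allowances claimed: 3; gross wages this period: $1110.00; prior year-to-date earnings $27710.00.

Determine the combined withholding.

$47.60

Canton Income Tax: taxable = $1110.00 − 3×$190.00 = $540.00
  3.5% × $540.00 = $18.90
Solidarity Surcharge: cap $28120.00 − YTD $27710.00 = $410.00 subject; 7% × $410.00 = $28.70
Total: $18.90 + $28.70 = $47.60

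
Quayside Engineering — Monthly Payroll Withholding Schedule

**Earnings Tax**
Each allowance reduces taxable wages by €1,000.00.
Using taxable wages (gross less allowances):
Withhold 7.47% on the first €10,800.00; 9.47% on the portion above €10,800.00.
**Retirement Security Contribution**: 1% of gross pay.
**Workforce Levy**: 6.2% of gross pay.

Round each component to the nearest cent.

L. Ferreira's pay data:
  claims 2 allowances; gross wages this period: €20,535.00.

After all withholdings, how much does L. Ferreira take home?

€17,517.22

Earnings Tax: taxable = €20,535.00 − 2×€1,000.00 = €18,535.00
  €806.76 + 9.47% × (€18,535.00 − €10,800.00) = €806.76 + 9.47% × €7,735.00 = €1,539.26
Retirement Security Contribution: 1% × €20,535.00 = €205.35
Workforce Levy: 6.2% × €20,535.00 = €1,273.17
Total withheld: €1,539.26 + €205.35 + €1,273.17 = €3,017.78
Net pay: €20,535.00 − €3,017.78 = €17,517.22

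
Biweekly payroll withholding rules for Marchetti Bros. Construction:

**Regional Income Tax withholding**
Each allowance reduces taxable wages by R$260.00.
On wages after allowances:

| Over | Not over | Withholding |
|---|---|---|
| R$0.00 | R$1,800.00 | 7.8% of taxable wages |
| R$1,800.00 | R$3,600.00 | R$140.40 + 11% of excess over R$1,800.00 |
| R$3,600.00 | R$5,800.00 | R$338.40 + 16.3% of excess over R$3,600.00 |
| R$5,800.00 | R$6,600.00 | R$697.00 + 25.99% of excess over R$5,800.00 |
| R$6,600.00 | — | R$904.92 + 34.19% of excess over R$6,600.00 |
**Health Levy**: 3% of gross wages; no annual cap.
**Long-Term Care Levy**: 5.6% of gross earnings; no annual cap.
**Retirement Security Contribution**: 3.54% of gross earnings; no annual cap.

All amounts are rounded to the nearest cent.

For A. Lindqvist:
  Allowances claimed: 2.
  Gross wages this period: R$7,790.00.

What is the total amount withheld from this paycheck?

Regional Income Tax: taxable = R$7,790.00 − 2×R$260.00 = R$7,270.00
  R$904.92 + 34.19% × (R$7,270.00 − R$6,600.00) = R$904.92 + 34.19% × R$670.00 = R$1,133.99
Health Levy: 3% × R$7,790.00 = R$233.70
Long-Term Care Levy: 5.6% × R$7,790.00 = R$436.24
Retirement Security Contribution: 3.54% × R$7,790.00 = R$275.77
Total: R$1,133.99 + R$233.70 + R$436.24 + R$275.77 = R$2,079.70

R$2,079.70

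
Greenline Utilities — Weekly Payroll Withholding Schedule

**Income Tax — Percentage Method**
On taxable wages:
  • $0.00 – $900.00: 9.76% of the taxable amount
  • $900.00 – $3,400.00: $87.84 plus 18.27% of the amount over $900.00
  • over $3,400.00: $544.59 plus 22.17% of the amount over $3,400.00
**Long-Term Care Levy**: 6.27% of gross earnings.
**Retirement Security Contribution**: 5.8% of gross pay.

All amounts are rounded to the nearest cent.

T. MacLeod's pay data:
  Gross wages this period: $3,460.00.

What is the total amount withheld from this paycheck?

$975.51

Income Tax: taxable = $3,460.00
  $544.59 + 22.17% × ($3,460.00 − $3,400.00) = $544.59 + 22.17% × $60.00 = $557.89
Long-Term Care Levy: 6.27% × $3,460.00 = $216.94
Retirement Security Contribution: 5.8% × $3,460.00 = $200.68
Total: $557.89 + $216.94 + $200.68 = $975.51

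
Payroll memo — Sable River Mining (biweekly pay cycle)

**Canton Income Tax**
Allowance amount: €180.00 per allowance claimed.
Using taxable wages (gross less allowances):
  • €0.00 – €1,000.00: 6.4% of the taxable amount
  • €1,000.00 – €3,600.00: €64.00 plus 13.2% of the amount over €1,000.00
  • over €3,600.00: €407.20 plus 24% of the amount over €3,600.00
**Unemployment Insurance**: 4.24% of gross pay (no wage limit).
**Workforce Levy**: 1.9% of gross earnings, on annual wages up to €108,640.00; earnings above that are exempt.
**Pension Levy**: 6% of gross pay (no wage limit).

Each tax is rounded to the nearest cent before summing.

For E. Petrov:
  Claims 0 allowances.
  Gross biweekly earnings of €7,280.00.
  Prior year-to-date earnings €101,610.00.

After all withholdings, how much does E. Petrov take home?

Canton Income Tax: taxable = €7,280.00
  €407.20 + 24% × (€7,280.00 − €3,600.00) = €407.20 + 24% × €3,680.00 = €1,290.40
Unemployment Insurance: 4.24% × €7,280.00 = €308.67
Workforce Levy: cap €108,640.00 − YTD €101,610.00 = €7,030.00 subject; 1.9% × €7,030.00 = €133.57
Pension Levy: 6% × €7,280.00 = €436.80
Total withheld: €1,290.40 + €308.67 + €133.57 + €436.80 = €2,169.44
Net pay: €7,280.00 − €2,169.44 = €5,110.56

€5,110.56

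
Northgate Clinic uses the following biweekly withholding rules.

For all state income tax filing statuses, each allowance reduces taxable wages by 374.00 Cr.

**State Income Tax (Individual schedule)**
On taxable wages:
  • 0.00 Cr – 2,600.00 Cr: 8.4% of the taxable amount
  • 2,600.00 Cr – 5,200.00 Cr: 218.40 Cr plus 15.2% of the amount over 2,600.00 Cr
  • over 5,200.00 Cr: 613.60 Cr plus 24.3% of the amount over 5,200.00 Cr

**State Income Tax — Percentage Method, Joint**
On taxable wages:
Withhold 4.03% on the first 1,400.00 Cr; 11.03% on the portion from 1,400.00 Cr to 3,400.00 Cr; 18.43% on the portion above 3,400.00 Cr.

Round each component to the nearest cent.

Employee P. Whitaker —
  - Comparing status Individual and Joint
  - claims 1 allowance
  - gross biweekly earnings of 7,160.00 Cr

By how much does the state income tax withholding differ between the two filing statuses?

97.94 Cr

State Income Tax (Individual): taxable = 7,160.00 Cr − 1×374.00 Cr = 6,786.00 Cr
  613.60 Cr + 24.3% × (6,786.00 Cr − 5,200.00 Cr) = 613.60 Cr + 24.3% × 1,586.00 Cr = 999.00 Cr
State Income Tax (Joint): taxable = 7,160.00 Cr − 1×374.00 Cr = 6,786.00 Cr
  277.02 Cr + 18.43% × (6,786.00 Cr − 3,400.00 Cr) = 277.02 Cr + 18.43% × 3,386.00 Cr = 901.06 Cr
Difference: |999.00 Cr − 901.06 Cr| = 97.94 Cr (higher under Individual)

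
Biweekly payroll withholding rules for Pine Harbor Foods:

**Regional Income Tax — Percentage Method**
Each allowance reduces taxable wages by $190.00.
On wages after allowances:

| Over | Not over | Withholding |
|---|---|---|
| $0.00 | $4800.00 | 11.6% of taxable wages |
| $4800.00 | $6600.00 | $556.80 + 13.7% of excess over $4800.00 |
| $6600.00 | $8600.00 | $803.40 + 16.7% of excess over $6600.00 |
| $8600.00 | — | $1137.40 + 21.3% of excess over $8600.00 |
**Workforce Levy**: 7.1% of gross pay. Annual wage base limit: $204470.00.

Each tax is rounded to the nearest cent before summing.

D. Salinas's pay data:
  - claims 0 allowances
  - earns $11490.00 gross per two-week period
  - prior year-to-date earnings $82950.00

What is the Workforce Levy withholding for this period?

$815.79

Workforce Levy: 7.1% × $11490.00 = $815.79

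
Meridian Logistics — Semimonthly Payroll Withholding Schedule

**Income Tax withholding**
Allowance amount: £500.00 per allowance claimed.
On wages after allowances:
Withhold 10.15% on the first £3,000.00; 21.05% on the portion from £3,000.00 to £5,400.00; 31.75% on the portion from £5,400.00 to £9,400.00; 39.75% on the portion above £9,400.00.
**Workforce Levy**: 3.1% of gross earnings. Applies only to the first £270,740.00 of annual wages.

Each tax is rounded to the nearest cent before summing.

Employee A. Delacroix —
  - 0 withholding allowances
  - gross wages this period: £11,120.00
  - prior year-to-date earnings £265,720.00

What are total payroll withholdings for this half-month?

£2,919.02

Income Tax: taxable = £11,120.00
  £2,079.70 + 39.75% × (£11,120.00 − £9,400.00) = £2,079.70 + 39.75% × £1,720.00 = £2,763.40
Workforce Levy: cap £270,740.00 − YTD £265,720.00 = £5,020.00 subject; 3.1% × £5,020.00 = £155.62
Total: £2,763.40 + £155.62 = £2,919.02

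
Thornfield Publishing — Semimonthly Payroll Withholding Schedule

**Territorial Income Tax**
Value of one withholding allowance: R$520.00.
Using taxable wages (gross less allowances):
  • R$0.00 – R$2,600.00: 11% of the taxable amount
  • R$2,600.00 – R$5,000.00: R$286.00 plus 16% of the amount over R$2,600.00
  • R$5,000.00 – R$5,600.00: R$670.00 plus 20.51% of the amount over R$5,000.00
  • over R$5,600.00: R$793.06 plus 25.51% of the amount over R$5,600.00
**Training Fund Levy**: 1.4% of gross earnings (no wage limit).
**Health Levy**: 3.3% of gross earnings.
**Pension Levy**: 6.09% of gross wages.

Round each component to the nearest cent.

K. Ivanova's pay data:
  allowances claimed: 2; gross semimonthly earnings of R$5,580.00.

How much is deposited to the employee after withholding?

Territorial Income Tax: taxable = R$5,580.00 − 2×R$520.00 = R$4,540.00
  R$286.00 + 16% × (R$4,540.00 − R$2,600.00) = R$286.00 + 16% × R$1,940.00 = R$596.40
Training Fund Levy: 1.4% × R$5,580.00 = R$78.12
Health Levy: 3.3% × R$5,580.00 = R$184.14
Pension Levy: 6.09% × R$5,580.00 = R$339.82
Total withheld: R$596.40 + R$78.12 + R$184.14 + R$339.82 = R$1,198.48
Net pay: R$5,580.00 − R$1,198.48 = R$4,381.52

R$4,381.52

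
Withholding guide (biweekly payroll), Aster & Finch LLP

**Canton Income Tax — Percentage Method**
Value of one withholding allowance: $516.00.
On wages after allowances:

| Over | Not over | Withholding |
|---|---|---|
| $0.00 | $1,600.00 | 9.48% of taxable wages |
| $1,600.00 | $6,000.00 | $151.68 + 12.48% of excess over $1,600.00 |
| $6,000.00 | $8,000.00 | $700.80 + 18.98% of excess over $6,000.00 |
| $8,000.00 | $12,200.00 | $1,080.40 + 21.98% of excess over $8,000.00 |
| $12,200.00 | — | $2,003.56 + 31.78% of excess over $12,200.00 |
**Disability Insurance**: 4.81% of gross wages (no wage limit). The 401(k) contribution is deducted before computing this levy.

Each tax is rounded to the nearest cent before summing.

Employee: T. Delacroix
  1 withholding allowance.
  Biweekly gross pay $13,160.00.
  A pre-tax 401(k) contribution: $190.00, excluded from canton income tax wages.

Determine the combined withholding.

$2,708.14

Canton Income Tax: taxable = $13,160.00 − $190.00 − 1×$516.00 = $12,454.00
  $2,003.56 + 31.78% × ($12,454.00 − $12,200.00) = $2,003.56 + 31.78% × $254.00 = $2,084.28
Disability Insurance: 4.81% × $12,970.00 = $623.86
Total: $2,084.28 + $623.86 = $2,708.14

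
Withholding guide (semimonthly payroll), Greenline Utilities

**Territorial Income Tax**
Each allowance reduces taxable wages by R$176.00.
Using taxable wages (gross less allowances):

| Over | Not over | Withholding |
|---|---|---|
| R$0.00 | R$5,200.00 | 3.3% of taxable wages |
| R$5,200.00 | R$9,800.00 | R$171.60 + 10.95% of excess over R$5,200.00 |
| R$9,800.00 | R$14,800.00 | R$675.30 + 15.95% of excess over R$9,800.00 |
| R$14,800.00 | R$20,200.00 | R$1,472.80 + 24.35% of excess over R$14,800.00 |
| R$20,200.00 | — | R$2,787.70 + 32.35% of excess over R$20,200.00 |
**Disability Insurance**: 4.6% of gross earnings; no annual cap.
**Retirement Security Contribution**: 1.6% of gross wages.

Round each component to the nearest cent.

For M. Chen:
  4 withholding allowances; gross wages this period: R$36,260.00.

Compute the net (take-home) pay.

R$26,256.51

Territorial Income Tax: taxable = R$36,260.00 − 4×R$176.00 = R$35,556.00
  R$2,787.70 + 32.35% × (R$35,556.00 − R$20,200.00) = R$2,787.70 + 32.35% × R$15,356.00 = R$7,755.37
Disability Insurance: 4.6% × R$36,260.00 = R$1,667.96
Retirement Security Contribution: 1.6% × R$36,260.00 = R$580.16
Total withheld: R$7,755.37 + R$1,667.96 + R$580.16 = R$10,003.49
Net pay: R$36,260.00 − R$10,003.49 = R$26,256.51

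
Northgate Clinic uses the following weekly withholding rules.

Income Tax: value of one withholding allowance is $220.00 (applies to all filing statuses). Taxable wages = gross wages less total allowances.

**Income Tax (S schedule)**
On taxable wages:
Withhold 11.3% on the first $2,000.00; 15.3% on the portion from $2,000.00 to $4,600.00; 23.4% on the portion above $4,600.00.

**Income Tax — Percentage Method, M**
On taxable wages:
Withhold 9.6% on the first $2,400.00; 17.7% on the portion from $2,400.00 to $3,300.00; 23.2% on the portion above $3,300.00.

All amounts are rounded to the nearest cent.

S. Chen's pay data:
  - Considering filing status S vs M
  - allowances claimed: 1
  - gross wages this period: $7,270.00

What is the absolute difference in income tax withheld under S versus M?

$62.60

Income Tax (S): taxable = $7,270.00 − 1×$220.00 = $7,050.00
  $623.80 + 23.4% × ($7,050.00 − $4,600.00) = $623.80 + 23.4% × $2,450.00 = $1,197.10
Income Tax (M): taxable = $7,270.00 − 1×$220.00 = $7,050.00
  $389.70 + 23.2% × ($7,050.00 − $3,300.00) = $389.70 + 23.2% × $3,750.00 = $1,259.70
Difference: |$1,197.10 − $1,259.70| = $62.60 (higher under M)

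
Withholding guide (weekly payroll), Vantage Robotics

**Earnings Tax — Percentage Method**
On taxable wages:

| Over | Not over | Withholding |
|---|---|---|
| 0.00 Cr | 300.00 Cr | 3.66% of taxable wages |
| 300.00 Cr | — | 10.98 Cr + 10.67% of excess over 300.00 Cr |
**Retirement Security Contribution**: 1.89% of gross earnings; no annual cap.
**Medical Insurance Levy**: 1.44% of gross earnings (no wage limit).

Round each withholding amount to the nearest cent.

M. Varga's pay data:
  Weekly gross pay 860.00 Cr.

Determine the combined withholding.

Earnings Tax: taxable = 860.00 Cr
  10.98 Cr + 10.67% × (860.00 Cr − 300.00 Cr) = 10.98 Cr + 10.67% × 560.00 Cr = 70.73 Cr
Retirement Security Contribution: 1.89% × 860.00 Cr = 16.25 Cr
Medical Insurance Levy: 1.44% × 860.00 Cr = 12.38 Cr
Total: 70.73 Cr + 16.25 Cr + 12.38 Cr = 99.36 Cr

99.36 Cr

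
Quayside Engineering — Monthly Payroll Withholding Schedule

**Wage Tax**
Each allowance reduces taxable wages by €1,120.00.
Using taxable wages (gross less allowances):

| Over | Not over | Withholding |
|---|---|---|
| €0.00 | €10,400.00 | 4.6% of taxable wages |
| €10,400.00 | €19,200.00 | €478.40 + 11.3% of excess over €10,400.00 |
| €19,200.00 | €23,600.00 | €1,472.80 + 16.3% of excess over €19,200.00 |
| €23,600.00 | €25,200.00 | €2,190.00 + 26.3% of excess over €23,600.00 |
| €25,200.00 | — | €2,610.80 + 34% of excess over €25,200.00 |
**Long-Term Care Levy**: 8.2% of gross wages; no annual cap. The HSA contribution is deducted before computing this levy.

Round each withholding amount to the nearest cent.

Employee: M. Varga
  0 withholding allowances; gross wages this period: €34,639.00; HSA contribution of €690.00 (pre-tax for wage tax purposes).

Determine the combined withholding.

€8,369.28

Wage Tax: taxable = €34,639.00 − €690.00 = €33,949.00
  €2,610.80 + 34% × (€33,949.00 − €25,200.00) = €2,610.80 + 34% × €8,749.00 = €5,585.46
Long-Term Care Levy: 8.2% × €33,949.00 = €2,783.82
Total: €5,585.46 + €2,783.82 = €8,369.28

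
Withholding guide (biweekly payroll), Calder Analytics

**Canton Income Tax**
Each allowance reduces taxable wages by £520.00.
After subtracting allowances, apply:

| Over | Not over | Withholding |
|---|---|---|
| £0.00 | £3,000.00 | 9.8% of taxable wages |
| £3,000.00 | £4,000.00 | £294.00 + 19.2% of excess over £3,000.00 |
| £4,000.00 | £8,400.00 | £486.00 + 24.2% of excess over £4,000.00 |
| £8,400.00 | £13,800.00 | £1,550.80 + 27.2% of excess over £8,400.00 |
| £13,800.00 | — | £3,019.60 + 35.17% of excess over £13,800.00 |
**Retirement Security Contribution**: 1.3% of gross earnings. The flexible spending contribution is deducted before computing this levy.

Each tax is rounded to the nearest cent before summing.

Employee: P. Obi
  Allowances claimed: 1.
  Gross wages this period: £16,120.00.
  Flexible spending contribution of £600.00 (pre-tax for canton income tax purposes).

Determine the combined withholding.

£3,643.40

Canton Income Tax: taxable = £16,120.00 − £600.00 − 1×£520.00 = £15,000.00
  £3,019.60 + 35.17% × (£15,000.00 − £13,800.00) = £3,019.60 + 35.17% × £1,200.00 = £3,441.64
Retirement Security Contribution: 1.3% × £15,520.00 = £201.76
Total: £3,441.64 + £201.76 = £3,643.40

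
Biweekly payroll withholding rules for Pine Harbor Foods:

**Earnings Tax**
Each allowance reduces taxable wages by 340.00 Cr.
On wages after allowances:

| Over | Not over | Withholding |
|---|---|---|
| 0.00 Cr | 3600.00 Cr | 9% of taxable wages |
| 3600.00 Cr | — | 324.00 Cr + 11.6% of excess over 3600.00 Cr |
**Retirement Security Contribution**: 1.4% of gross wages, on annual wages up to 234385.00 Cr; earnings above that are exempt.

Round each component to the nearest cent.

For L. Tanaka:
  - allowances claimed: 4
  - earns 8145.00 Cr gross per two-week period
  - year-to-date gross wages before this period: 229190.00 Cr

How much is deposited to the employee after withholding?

Earnings Tax: taxable = 8145.00 Cr − 4×340.00 Cr = 6785.00 Cr
  324.00 Cr + 11.6% × (6785.00 Cr − 3600.00 Cr) = 324.00 Cr + 11.6% × 3185.00 Cr = 693.46 Cr
Retirement Security Contribution: cap 234385.00 Cr − YTD 229190.00 Cr = 5195.00 Cr subject; 1.4% × 5195.00 Cr = 72.73 Cr
Total withheld: 693.46 Cr + 72.73 Cr = 766.19 Cr
Net pay: 8145.00 Cr − 766.19 Cr = 7378.81 Cr

7378.81 Cr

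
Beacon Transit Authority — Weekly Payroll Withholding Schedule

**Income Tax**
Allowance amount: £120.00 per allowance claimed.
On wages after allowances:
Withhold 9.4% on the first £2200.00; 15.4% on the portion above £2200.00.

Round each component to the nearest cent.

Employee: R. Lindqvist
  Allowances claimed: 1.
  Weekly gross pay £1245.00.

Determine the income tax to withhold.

£105.75

Income Tax: taxable = £1245.00 − 1×£120.00 = £1125.00
  9.4% × £1125.00 = £105.75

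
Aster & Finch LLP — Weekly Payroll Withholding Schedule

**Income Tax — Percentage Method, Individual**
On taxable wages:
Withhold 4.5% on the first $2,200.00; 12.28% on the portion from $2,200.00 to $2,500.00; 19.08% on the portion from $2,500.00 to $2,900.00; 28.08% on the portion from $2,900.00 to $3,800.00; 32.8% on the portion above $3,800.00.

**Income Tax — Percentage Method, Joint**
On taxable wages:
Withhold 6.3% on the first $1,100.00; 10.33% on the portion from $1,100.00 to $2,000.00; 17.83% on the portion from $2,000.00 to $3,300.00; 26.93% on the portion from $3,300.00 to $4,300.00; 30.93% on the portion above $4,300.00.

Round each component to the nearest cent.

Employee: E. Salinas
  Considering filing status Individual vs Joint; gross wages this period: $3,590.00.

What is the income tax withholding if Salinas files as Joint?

Income Tax (Joint): taxable = $3,590.00
  $394.06 + 26.93% × ($3,590.00 − $3,300.00) = $394.06 + 26.93% × $290.00 = $472.16

$472.16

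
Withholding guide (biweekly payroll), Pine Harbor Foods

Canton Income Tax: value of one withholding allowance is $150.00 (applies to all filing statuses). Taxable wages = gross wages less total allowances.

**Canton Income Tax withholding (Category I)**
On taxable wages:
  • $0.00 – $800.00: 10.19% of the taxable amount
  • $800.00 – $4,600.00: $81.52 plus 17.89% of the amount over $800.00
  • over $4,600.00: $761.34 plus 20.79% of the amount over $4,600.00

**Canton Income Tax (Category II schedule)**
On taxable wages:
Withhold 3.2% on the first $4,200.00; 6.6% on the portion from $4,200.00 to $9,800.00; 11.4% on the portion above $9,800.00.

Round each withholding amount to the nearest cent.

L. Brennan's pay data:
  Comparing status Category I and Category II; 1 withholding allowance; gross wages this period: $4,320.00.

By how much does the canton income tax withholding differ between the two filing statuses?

Canton Income Tax (Category I): taxable = $4,320.00 − 1×$150.00 = $4,170.00
  $81.52 + 17.89% × ($4,170.00 − $800.00) = $81.52 + 17.89% × $3,370.00 = $684.41
Canton Income Tax (Category II): taxable = $4,320.00 − 1×$150.00 = $4,170.00
  3.2% × $4,170.00 = $133.44
Difference: |$684.41 − $133.44| = $550.97 (higher under Category I)

$550.97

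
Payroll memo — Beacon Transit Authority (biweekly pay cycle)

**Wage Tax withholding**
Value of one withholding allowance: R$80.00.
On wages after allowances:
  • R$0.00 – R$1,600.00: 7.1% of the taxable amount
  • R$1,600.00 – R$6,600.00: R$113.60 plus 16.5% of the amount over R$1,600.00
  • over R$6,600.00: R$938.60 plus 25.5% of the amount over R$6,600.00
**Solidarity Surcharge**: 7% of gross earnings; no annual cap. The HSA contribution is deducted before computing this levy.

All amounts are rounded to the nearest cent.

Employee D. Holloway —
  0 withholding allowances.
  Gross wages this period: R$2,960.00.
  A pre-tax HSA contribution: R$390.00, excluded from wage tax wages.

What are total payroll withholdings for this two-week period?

R$453.55

Wage Tax: taxable = R$2,960.00 − R$390.00 = R$2,570.00
  R$113.60 + 16.5% × (R$2,570.00 − R$1,600.00) = R$113.60 + 16.5% × R$970.00 = R$273.65
Solidarity Surcharge: 7% × R$2,570.00 = R$179.90
Total: R$273.65 + R$179.90 = R$453.55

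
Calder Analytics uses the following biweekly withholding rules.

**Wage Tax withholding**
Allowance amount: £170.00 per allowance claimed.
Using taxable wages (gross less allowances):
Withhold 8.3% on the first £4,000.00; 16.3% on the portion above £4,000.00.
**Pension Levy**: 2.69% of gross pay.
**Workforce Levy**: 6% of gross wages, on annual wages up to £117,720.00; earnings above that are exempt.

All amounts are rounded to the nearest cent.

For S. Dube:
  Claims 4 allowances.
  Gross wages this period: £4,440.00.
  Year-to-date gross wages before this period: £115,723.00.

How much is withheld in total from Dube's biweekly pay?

£551.34

Wage Tax: taxable = £4,440.00 − 4×£170.00 = £3,760.00
  8.3% × £3,760.00 = £312.08
Pension Levy: 2.69% × £4,440.00 = £119.44
Workforce Levy: cap £117,720.00 − YTD £115,723.00 = £1,997.00 subject; 6% × £1,997.00 = £119.82
Total: £312.08 + £119.44 + £119.82 = £551.34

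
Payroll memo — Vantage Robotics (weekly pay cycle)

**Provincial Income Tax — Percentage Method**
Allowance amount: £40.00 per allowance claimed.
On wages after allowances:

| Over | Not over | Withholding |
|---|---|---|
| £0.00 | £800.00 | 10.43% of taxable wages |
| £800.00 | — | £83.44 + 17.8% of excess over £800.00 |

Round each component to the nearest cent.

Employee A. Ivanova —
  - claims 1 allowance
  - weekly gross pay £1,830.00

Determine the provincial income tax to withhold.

Provincial Income Tax: taxable = £1,830.00 − 1×£40.00 = £1,790.00
  £83.44 + 17.8% × (£1,790.00 − £800.00) = £83.44 + 17.8% × £990.00 = £259.66

£259.66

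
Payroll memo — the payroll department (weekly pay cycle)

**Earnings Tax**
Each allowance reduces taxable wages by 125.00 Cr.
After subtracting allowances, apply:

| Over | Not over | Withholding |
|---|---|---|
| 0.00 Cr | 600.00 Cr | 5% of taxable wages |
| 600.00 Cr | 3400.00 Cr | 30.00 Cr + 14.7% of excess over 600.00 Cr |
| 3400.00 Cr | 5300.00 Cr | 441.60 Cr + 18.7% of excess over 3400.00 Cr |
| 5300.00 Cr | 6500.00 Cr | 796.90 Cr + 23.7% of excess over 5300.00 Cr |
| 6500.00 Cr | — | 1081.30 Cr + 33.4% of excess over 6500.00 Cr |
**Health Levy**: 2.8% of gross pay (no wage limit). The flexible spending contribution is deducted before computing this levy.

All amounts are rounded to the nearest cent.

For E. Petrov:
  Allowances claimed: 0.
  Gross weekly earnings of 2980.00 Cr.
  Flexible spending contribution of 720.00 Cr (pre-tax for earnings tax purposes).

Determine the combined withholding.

Earnings Tax: taxable = 2980.00 Cr − 720.00 Cr = 2260.00 Cr
  30.00 Cr + 14.7% × (2260.00 Cr − 600.00 Cr) = 30.00 Cr + 14.7% × 1660.00 Cr = 274.02 Cr
Health Levy: 2.8% × 2260.00 Cr = 63.28 Cr
Total: 274.02 Cr + 63.28 Cr = 337.30 Cr

337.30 Cr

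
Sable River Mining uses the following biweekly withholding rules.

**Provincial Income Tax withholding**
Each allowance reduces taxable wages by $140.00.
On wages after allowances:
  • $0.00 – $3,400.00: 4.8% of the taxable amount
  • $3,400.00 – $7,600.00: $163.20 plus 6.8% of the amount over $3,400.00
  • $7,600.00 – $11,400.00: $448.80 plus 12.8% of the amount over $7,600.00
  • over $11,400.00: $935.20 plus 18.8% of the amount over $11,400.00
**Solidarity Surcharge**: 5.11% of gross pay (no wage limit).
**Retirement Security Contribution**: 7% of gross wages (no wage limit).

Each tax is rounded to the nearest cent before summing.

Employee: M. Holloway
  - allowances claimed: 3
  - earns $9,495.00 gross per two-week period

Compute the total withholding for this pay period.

Provincial Income Tax: taxable = $9,495.00 − 3×$140.00 = $9,075.00
  $448.80 + 12.8% × ($9,075.00 − $7,600.00) = $448.80 + 12.8% × $1,475.00 = $637.60
Solidarity Surcharge: 5.11% × $9,495.00 = $485.19
Retirement Security Contribution: 7% × $9,495.00 = $664.65
Total: $637.60 + $485.19 + $664.65 = $1,787.44

$1,787.44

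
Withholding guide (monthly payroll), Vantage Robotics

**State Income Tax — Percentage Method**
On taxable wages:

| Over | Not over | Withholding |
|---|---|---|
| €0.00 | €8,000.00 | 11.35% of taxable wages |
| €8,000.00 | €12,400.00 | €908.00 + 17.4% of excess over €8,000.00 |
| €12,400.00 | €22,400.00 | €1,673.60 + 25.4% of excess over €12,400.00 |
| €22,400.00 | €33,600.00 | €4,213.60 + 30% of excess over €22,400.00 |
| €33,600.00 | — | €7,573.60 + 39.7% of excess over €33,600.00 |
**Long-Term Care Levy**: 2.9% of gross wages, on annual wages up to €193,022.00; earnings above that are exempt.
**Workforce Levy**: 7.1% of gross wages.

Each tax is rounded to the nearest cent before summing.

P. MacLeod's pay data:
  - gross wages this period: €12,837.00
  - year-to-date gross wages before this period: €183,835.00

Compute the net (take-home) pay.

€9,874.55

State Income Tax: taxable = €12,837.00
  €1,673.60 + 25.4% × (€12,837.00 − €12,400.00) = €1,673.60 + 25.4% × €437.00 = €1,784.60
Long-Term Care Levy: cap €193,022.00 − YTD €183,835.00 = €9,187.00 subject; 2.9% × €9,187.00 = €266.42
Workforce Levy: 7.1% × €12,837.00 = €911.43
Total withheld: €1,784.60 + €266.42 + €911.43 = €2,962.45
Net pay: €12,837.00 − €2,962.45 = €9,874.55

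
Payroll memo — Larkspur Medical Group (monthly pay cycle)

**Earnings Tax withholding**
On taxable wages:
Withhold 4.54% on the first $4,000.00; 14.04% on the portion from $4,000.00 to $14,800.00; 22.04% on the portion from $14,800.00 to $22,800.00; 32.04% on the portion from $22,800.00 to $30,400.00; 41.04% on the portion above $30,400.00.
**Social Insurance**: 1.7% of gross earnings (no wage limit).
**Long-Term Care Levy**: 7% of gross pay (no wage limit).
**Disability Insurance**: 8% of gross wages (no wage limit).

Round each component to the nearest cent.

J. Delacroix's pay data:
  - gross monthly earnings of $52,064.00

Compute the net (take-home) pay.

$28,582.24

Earnings Tax: taxable = $52,064.00
  $5,896.16 + 41.04% × ($52,064.00 − $30,400.00) = $5,896.16 + 41.04% × $21,664.00 = $14,787.07
Social Insurance: 1.7% × $52,064.00 = $885.09
Long-Term Care Levy: 7% × $52,064.00 = $3,644.48
Disability Insurance: 8% × $52,064.00 = $4,165.12
Total withheld: $14,787.07 + $885.09 + $3,644.48 + $4,165.12 = $23,481.76
Net pay: $52,064.00 − $23,481.76 = $28,582.24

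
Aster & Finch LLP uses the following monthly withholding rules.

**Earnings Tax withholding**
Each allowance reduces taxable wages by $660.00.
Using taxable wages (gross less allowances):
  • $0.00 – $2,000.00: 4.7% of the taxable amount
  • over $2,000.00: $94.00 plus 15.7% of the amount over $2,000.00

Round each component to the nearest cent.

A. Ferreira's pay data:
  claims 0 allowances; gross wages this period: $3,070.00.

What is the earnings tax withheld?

$261.99

Earnings Tax: taxable = $3,070.00
  $94.00 + 15.7% × ($3,070.00 − $2,000.00) = $94.00 + 15.7% × $1,070.00 = $261.99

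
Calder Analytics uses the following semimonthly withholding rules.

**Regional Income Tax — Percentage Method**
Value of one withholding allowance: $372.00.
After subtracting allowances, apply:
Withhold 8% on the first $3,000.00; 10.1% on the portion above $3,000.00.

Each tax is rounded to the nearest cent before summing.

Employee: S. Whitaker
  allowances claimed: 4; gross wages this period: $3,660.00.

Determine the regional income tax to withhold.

$173.76

Regional Income Tax: taxable = $3,660.00 − 4×$372.00 = $2,172.00
  8% × $2,172.00 = $173.76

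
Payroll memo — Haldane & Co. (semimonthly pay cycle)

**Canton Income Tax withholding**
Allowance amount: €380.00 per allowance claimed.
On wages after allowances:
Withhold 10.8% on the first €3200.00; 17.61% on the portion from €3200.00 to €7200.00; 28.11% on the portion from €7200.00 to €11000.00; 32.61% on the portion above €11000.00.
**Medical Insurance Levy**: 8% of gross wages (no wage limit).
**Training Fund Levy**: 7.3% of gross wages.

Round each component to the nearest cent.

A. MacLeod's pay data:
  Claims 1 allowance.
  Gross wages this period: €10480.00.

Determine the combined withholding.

Canton Income Tax: taxable = €10480.00 − 1×€380.00 = €10100.00
  €1050.00 + 28.11% × (€10100.00 − €7200.00) = €1050.00 + 28.11% × €2900.00 = €1865.19
Medical Insurance Levy: 8% × €10480.00 = €838.40
Training Fund Levy: 7.3% × €10480.00 = €765.04
Total: €1865.19 + €838.40 + €765.04 = €3468.63

€3468.63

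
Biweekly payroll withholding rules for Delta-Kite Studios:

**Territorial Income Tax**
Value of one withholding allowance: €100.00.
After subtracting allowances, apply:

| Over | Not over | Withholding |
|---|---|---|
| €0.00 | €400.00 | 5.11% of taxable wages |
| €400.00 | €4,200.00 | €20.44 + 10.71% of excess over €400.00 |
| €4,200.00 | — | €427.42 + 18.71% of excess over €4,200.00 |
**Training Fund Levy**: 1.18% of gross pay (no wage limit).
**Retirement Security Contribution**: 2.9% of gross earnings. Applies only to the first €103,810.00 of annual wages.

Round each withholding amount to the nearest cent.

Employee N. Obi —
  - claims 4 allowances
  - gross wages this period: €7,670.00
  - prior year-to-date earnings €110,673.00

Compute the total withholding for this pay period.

Territorial Income Tax: taxable = €7,670.00 − 4×€100.00 = €7,270.00
  €427.42 + 18.71% × (€7,270.00 − €4,200.00) = €427.42 + 18.71% × €3,070.00 = €1,001.82
Training Fund Levy: 1.18% × €7,670.00 = €90.51
Retirement Security Contribution: YTD €110,673.00 ≥ cap €103,810.00 → €0.00
Total: €1,001.82 + €90.51 + €0.00 = €1,092.33

€1,092.33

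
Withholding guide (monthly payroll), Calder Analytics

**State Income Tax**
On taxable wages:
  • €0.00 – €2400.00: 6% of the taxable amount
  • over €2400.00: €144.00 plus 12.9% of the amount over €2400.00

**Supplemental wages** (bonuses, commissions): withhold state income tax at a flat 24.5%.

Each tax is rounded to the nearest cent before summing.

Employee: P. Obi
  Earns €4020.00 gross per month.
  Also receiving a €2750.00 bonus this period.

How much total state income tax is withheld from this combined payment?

€1026.73

State Income Tax: taxable = €4020.00
  €144.00 + 12.9% × (€4020.00 − €2400.00) = €144.00 + 12.9% × €1620.00 = €352.98
Supplemental (24.5% flat on bonus): 24.5% × €2750.00 = €673.75
Total state income tax: €352.98 + €673.75 = €1026.73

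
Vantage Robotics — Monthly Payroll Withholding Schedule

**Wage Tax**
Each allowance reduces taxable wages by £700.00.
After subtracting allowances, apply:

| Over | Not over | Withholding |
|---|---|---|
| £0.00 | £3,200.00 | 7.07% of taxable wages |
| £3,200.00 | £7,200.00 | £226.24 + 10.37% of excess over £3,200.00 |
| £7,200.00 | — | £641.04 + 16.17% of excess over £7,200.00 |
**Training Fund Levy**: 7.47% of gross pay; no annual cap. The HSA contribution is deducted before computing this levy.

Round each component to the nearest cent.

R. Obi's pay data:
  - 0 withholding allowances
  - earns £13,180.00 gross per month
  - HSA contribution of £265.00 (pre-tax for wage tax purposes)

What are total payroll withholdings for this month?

Wage Tax: taxable = £13,180.00 − £265.00 = £12,915.00
  £641.04 + 16.17% × (£12,915.00 − £7,200.00) = £641.04 + 16.17% × £5,715.00 = £1,565.16
Training Fund Levy: 7.47% × £12,915.00 = £964.75
Total: £1,565.16 + £964.75 = £2,529.91

£2,529.91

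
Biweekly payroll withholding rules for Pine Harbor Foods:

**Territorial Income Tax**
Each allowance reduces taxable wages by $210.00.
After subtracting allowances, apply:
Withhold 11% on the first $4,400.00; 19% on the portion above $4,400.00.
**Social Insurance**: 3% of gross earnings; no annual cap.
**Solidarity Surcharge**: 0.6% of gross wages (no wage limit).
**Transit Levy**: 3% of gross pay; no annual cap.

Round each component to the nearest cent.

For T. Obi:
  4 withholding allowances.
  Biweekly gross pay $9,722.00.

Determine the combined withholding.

$1,977.23

Territorial Income Tax: taxable = $9,722.00 − 4×$210.00 = $8,882.00
  $484.00 + 19% × ($8,882.00 − $4,400.00) = $484.00 + 19% × $4,482.00 = $1,335.58
Social Insurance: 3% × $9,722.00 = $291.66
Solidarity Surcharge: 0.6% × $9,722.00 = $58.33
Transit Levy: 3% × $9,722.00 = $291.66
Total: $1,335.58 + $291.66 + $58.33 + $291.66 = $1,977.23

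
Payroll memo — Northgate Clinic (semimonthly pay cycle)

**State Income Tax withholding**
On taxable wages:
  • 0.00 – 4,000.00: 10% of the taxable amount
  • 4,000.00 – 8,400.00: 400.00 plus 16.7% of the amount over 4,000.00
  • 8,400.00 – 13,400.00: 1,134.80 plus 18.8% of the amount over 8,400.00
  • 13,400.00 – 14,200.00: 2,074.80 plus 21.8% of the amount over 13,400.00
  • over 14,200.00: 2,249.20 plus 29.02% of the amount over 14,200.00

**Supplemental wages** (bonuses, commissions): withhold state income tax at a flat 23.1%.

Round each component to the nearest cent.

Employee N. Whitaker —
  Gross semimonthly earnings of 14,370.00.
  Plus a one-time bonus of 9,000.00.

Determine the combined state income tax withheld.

State Income Tax: taxable = 14,370.00
  2,249.20 + 29.02% × (14,370.00 − 14,200.00) = 2,249.20 + 29.02% × 170.00 = 2,298.53
Supplemental (23.1% flat on bonus): 23.1% × 9,000.00 = 2,079.00
Total state income tax: 2,298.53 + 2,079.00 = 4,377.53

4,377.53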